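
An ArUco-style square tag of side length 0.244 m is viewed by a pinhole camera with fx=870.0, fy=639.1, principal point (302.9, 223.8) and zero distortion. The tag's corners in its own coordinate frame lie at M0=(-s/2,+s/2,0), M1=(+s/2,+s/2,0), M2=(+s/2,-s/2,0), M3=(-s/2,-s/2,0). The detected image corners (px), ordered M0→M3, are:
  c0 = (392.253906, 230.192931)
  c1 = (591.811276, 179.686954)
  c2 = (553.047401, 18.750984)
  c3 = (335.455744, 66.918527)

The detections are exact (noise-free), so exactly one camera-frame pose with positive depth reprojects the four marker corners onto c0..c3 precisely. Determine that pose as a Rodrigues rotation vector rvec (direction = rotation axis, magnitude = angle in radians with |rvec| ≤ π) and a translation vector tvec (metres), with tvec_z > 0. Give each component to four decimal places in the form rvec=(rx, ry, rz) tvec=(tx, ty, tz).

rvec=(0.2765, -0.1921, -0.3004) tvec=(0.1793, -0.1411, 0.9277)

Intrinsics K: fx=870.0, fy=639.1, cx=302.9, cy=223.8
Marker side s = 0.244 m; corners in marker frame (Z=0):
  M0 = (-0.1220, +0.1220, 0)
  M1 = (+0.1220, +0.1220, 0)
  M2 = (+0.1220, -0.1220, 0)
  M3 = (-0.1220, -0.1220, 0)
Detected image corners:
  c0 = (392.253906, 230.192931) px
  c1 = (591.811276, 179.686954) px
  c2 = (553.047401, 18.750984) px
  c3 = (335.455744, 66.918527) px
Planar DLT: solve 8×8 A·h = b for H (H[2,2]=1):
  H  [+926.44857 +344.27269 +471.05662]
  H  [-183.04875 +703.74544 +126.56810]
  H  [+0.15609 +0.31861 +1.00000]
B = K⁻¹H; ‖b₁‖=1.077908, ‖b₂‖=1.077908; λ = 2/(‖b₁‖+‖b₂‖) = 0.927723, sign → tz>0 ⇒ λ=+0.927723
r₁ = λ·B[:,0] = (+0.93750,-0.31642,+0.14481); r₂ = λ·B[:,1] = (+0.26421,+0.91806,+0.29558)
r₃ = r₁×r₂ = (-0.22647,-0.23885,+0.94428); SVD([r₁ r₂ r₃]) → R = UVᵀ:
  R  [+0.93750 +0.26421 -0.22647]
  R  [-0.31642 +0.91806 -0.23885]
  R  [+0.14481 +0.29558 +0.94428]
t = (+0.17931, -0.14114, +0.92772) m
tr R = 2.799838; θ = arccos((tr R − 1)/2) = 0.451213 rad = 25.853°
axis k = ((R−Rᵀ)₃₂, (R−Rᵀ)₁₃, (R−Rᵀ)₂₁) / (2 sinθ) = (+0.612790, -0.425718, -0.665772)
rvec = θ·k = (+0.276498, -0.192089, -0.300405)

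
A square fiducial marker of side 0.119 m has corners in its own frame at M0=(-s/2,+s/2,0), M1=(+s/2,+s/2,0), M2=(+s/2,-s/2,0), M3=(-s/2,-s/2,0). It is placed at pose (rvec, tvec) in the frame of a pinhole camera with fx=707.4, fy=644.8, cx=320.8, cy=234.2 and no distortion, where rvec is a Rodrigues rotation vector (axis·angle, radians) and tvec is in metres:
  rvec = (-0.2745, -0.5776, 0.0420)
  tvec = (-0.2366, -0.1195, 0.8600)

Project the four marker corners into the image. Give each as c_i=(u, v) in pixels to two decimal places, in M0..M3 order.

c0=(73.28, 179.35) c1=(171.76, 193.47) c2=(173.53, 113.51) c3=(78.90, 93.91)

Intrinsics K: fx=707.4, fy=644.8, cx=320.8, cy=234.2
Marker side s = 0.119 m; corners in marker frame (Z=0):
  M0 = (-0.0595, +0.0595, 0)
  M1 = (+0.0595, +0.0595, 0)
  M2 = (+0.0595, -0.0595, 0)
  M3 = (-0.0595, -0.0595, 0)
rvec = (-0.2745, -0.5776, 0.0420), |rvec| = θ = 0.64089 rad = 36.720°
Rodrigues: sinθ=0.59791, 1−cosθ=0.19843; R = I + sinθ·[k]× + (1−cosθ)·[k]×²:
    [+0.83797 +0.03742 -0.54443]
    [+0.11578 +0.96274 +0.24437]
    [+0.53329 -0.26781 +0.80242]
t = (-0.2366, -0.1195, 0.8600) m
M0: Pc = R·M0+t = (-0.28423, -0.06911, +0.81233); u = 707.4·(-0.28423)/0.81233 + 320.8 = 73.2832, v = 644.8·(-0.06911)/0.81233 + 234.2 = 179.3465
M1: Pc = R·M1+t = (-0.18451, -0.05533, +0.87580); u = 707.4·(-0.18451)/0.87580 + 320.8 = 171.7635, v = 644.8·(-0.05533)/0.87580 + 234.2 = 193.4653
M2: Pc = R·M2+t = (-0.18897, -0.16989, +0.90767); u = 707.4·(-0.18897)/0.90767 + 320.8 = 173.5263, v = 644.8·(-0.16989)/0.90767 + 234.2 = 113.5082
M3: Pc = R·M3+t = (-0.28869, -0.18367, +0.84420); u = 707.4·(-0.28869)/0.84420 + 320.8 = 78.8963, v = 644.8·(-0.18367)/0.84420 + 234.2 = 93.9117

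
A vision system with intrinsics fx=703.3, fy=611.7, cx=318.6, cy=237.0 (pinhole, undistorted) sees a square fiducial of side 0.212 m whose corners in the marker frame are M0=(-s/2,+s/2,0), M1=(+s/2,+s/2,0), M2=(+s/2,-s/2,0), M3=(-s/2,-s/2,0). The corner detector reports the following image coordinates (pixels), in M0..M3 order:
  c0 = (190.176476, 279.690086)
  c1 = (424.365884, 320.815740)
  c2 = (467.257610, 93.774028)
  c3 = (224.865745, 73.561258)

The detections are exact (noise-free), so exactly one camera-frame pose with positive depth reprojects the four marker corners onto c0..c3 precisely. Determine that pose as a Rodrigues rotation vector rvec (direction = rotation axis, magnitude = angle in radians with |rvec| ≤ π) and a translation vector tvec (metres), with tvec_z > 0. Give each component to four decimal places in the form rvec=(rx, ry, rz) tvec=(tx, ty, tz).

rvec=(0.0291, 0.2855, 0.1603) tvec=(0.0017, -0.0436, 0.5946)

Intrinsics K: fx=703.3, fy=611.7, cx=318.6, cy=237.0
Marker side s = 0.212 m; corners in marker frame (Z=0):
  M0 = (-0.1060, +0.1060, 0)
  M1 = (+0.1060, +0.1060, 0)
  M2 = (+0.1060, -0.1060, 0)
  M3 = (-0.1060, -0.1060, 0)
Detected image corners:
  c0 = (190.176476, 279.690086) px
  c1 = (424.365884, 320.815740) px
  c2 = (467.257610, 93.774028) px
  c3 = (224.865745, 73.561258) px
Planar DLT: solve 8×8 A·h = b for H (H[2,2]=1):
  H  [+971.06337 -153.84403 +320.58273]
  H  [+55.34282 +1035.73778 +192.19002]
  H  [-0.46767 +0.08624 +1.00000]
B = K⁻¹H; ‖b₁‖=1.681915, ‖b₂‖=1.681915; λ = 2/(‖b₁‖+‖b₂‖) = 0.594560, sign → tz>0 ⇒ λ=+0.594560
r₁ = λ·B[:,0] = (+0.94689,+0.16152,-0.27806); r₂ = λ·B[:,1] = (-0.15328,+0.98685,+0.05127)
r₃ = r₁×r₂ = (+0.28268,-0.00593,+0.95919); SVD([r₁ r₂ r₃]) → R = UVᵀ:
  R  [+0.94689 -0.15328 +0.28268]
  R  [+0.16152 +0.98685 -0.00593]
  R  [-0.27806 +0.05127 +0.95919]
t = (+0.00168, -0.04355, +0.59456) m
tr R = 2.892932; θ = arccos((tr R − 1)/2) = 0.328690 rad = 18.833°
axis k = ((R−Rᵀ)₃₂, (R−Rᵀ)₁₃, (R−Rᵀ)₂₁) / (2 sinθ) = (+0.088601, +0.868550, +0.487617)
rvec = θ·k = (+0.029122, +0.285484, +0.160275)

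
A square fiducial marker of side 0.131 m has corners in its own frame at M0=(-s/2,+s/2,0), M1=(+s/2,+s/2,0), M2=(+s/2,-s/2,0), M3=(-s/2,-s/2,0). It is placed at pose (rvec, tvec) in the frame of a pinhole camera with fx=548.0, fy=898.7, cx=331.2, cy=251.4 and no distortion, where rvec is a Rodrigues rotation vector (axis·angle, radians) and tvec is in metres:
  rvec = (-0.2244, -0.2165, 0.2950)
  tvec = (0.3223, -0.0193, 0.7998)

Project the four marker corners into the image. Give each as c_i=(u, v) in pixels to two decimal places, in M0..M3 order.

Intrinsics K: fx=548.0, fy=898.7, cx=331.2, cy=251.4
Marker side s = 0.131 m; corners in marker frame (Z=0):
  M0 = (-0.0655, +0.0655, 0)
  M1 = (+0.0655, +0.0655, 0)
  M2 = (+0.0655, -0.0655, 0)
  M3 = (-0.0655, -0.0655, 0)
rvec = (-0.2244, -0.2165, 0.2950), |rvec| = θ = 0.42925 rad = 24.594°
Rodrigues: sinθ=0.41619, 1−cosθ=0.09072; R = I + sinθ·[k]× + (1−cosθ)·[k]×²:
    [+0.93407 -0.26210 -0.24251]
    [+0.30994 +0.93236 +0.18613]
    [+0.17732 -0.24902 +0.95213]
t = (0.3223, -0.0193, 0.7998) m
M0: Pc = R·M0+t = (+0.24395, +0.02147, +0.77187); u = 548.0·(+0.24395)/0.77187 + 331.2 = 504.3950, v = 898.7·(+0.02147)/0.77187 + 251.4 = 276.3955
M1: Pc = R·M1+t = (+0.36631, +0.06207, +0.79510); u = 548.0·(+0.36631)/0.79510 + 331.2 = 583.6703, v = 898.7·(+0.06207)/0.79510 + 251.4 = 321.5582
M2: Pc = R·M2+t = (+0.40065, -0.06007, +0.82773); u = 548.0·(+0.40065)/0.82773 + 331.2 = 596.4523, v = 898.7·(-0.06007)/0.82773 + 251.4 = 186.1813
M3: Pc = R·M3+t = (+0.27829, -0.10067, +0.80450); u = 548.0·(+0.27829)/0.80450 + 331.2 = 520.7605, v = 898.7·(-0.10067)/0.80450 + 251.4 = 138.9410

c0=(504.39, 276.40) c1=(583.67, 321.56) c2=(596.45, 186.18) c3=(520.76, 138.94)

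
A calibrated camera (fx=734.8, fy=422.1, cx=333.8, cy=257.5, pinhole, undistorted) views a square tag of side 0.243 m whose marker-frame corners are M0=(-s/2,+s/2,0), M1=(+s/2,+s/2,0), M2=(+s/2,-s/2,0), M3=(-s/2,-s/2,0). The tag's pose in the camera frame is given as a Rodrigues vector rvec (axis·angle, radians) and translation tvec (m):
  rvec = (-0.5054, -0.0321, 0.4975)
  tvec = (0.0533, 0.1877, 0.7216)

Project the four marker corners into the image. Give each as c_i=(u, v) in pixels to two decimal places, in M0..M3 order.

c0=(215.99, 397.17) c1=(452.78, 474.84) c2=(539.43, 341.02) c3=(334.57, 278.37)

Intrinsics K: fx=734.8, fy=422.1, cx=333.8, cy=257.5
Marker side s = 0.243 m; corners in marker frame (Z=0):
  M0 = (-0.1215, +0.1215, 0)
  M1 = (+0.1215, +0.1215, 0)
  M2 = (+0.1215, -0.1215, 0)
  M3 = (-0.1215, -0.1215, 0)
rvec = (-0.5054, -0.0321, 0.4975), |rvec| = θ = 0.70991 rad = 40.675°
Rodrigues: sinθ=0.65176, 1−cosθ=0.24158; R = I + sinθ·[k]× + (1−cosθ)·[k]×²:
    [+0.88086 -0.44898 -0.15000]
    [+0.46453 +0.75892 +0.45635]
    [-0.09106 -0.47166 +0.87707]
t = (0.0533, 0.1877, 0.7216) m
M0: Pc = R·M0+t = (-0.10828, +0.22347, +0.67536); u = 734.8·(-0.10828)/0.67536 + 333.8 = 215.9942, v = 422.1·(+0.22347)/0.67536 + 257.5 = 397.1683
M1: Pc = R·M1+t = (+0.10577, +0.33635, +0.65323); u = 734.8·(+0.10577)/0.65323 + 333.8 = 452.7825, v = 422.1·(+0.33635)/0.65323 + 257.5 = 474.8398
M2: Pc = R·M2+t = (+0.21488, +0.15193, +0.76784); u = 734.8·(+0.21488)/0.76784 + 333.8 = 539.4286, v = 422.1·(+0.15193)/0.76784 + 257.5 = 341.0202
M3: Pc = R·M3+t = (+0.00083, +0.03905, +0.78997); u = 734.8·(+0.00083)/0.78997 + 333.8 = 334.5680, v = 422.1·(+0.03905)/0.78997 + 257.5 = 278.3660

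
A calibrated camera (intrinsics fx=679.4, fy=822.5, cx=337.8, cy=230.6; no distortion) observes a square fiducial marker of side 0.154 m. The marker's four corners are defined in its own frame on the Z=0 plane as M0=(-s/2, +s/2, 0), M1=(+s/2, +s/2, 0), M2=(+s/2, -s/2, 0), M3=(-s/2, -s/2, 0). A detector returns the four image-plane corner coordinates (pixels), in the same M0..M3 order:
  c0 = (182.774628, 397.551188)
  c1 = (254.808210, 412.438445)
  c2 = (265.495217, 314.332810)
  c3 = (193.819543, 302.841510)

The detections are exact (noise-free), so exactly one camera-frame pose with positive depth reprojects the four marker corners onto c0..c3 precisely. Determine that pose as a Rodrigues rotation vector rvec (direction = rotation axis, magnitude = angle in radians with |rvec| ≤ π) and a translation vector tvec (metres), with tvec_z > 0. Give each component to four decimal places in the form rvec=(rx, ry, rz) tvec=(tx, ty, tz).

rvec=(-0.1038, 0.2888, 0.1094) tvec=(-0.2213, 0.2015, 1.3168)

Intrinsics K: fx=679.4, fy=822.5, cx=337.8, cy=230.6
Marker side s = 0.154 m; corners in marker frame (Z=0):
  M0 = (-0.0770, +0.0770, 0)
  M1 = (+0.0770, +0.0770, 0)
  M2 = (+0.0770, -0.0770, 0)
  M3 = (-0.0770, -0.0770, 0)
Detected image corners:
  c0 = (182.774628, 397.551188) px
  c1 = (254.808210, 412.438445) px
  c2 = (265.495217, 314.332810) px
  c3 = (193.819543, 302.841510) px
Planar DLT: solve 8×8 A·h = b for H (H[2,2]=1):
  H  [+417.30658 -85.28180 +223.64388]
  H  [+7.17983 +602.43991 +356.43599]
  H  [-0.21976 -0.06558 +1.00000]
B = K⁻¹H; ‖b₁‖=0.759400, ‖b₂‖=0.759400; λ = 2/(‖b₁‖+‖b₂‖) = 1.316830, sign → tz>0 ⇒ λ=+1.316830
r₁ = λ·B[:,0] = (+0.95272,+0.09263,-0.28939); r₂ = λ·B[:,1] = (-0.12236,+0.98872,-0.08635)
r₃ = r₁×r₂ = (+0.27813,+0.11768,+0.95331); SVD([r₁ r₂ r₃]) → R = UVᵀ:
  R  [+0.95272 -0.12236 +0.27813]
  R  [+0.09263 +0.98872 +0.11768]
  R  [-0.28939 -0.08635 +0.95331]
t = (-0.22126, +0.20146, +1.31683) m
tr R = 2.894749; θ = arccos((tr R − 1)/2) = 0.325863 rad = 18.671°
axis k = ((R−Rᵀ)₃₂, (R−Rᵀ)₁₃, (R−Rᵀ)₂₁) / (2 sinθ) = (-0.318677, +0.886392, +0.335788)
rvec = θ·k = (-0.103845, +0.288843, +0.109421)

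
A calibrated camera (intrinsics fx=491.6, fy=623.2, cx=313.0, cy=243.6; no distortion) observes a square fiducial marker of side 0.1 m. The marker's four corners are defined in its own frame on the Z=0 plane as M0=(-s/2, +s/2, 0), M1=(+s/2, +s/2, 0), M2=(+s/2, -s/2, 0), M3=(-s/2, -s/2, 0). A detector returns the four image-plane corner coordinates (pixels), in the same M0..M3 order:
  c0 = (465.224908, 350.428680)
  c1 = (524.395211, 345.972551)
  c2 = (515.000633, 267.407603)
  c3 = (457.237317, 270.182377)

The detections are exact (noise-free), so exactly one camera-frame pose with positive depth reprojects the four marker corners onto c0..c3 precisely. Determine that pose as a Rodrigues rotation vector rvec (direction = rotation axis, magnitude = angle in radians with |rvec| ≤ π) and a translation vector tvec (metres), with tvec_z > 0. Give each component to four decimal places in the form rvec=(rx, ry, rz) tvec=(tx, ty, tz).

rvec=(-0.2178, -0.1530, -0.0461) tvec=(0.2830, 0.0808, 0.7829)

Intrinsics K: fx=491.6, fy=623.2, cx=313.0, cy=243.6
Marker side s = 0.1 m; corners in marker frame (Z=0):
  M0 = (-0.0500, +0.0500, 0)
  M1 = (+0.0500, +0.0500, 0)
  M2 = (+0.0500, -0.0500, 0)
  M3 = (-0.0500, -0.0500, 0)
Detected image corners:
  c0 = (465.224908, 350.428680) px
  c1 = (524.395211, 345.972551) px
  c2 = (515.000633, 267.407603) px
  c3 = (457.237317, 270.182377) px
Planar DLT: solve 8×8 A·h = b for H (H[2,2]=1):
  H  [+682.38916 -45.58824 +490.69730]
  H  [+25.48458 +710.58756 +307.94321]
  H  [+0.19944 -0.27029 +1.00000]
B = K⁻¹H; ‖b₁‖=1.277328, ‖b₂‖=1.277328; λ = 2/(‖b₁‖+‖b₂‖) = 0.782884, sign → tz>0 ⇒ λ=+0.782884
r₁ = λ·B[:,0] = (+0.98731,-0.02902,+0.15614); r₂ = λ·B[:,1] = (+0.06213,+0.97538,-0.21161)
r₃ = r₁×r₂ = (-0.14615,+0.21862,+0.96480); SVD([r₁ r₂ r₃]) → R = UVᵀ:
  R  [+0.98731 +0.06213 -0.14615]
  R  [-0.02902 +0.97538 +0.21862]
  R  [+0.15614 -0.21161 +0.96480]
t = (+0.28299, +0.08083, +0.78288) m
tr R = 2.927490; θ = arccos((tr R − 1)/2) = 0.270098 rad = 15.475°
axis k = ((R−Rᵀ)₃₂, (R−Rᵀ)₁₃, (R−Rᵀ)₂₁) / (2 sinθ) = (-0.806204, -0.566448, -0.170798)
rvec = θ·k = (-0.217754, -0.152996, -0.046132)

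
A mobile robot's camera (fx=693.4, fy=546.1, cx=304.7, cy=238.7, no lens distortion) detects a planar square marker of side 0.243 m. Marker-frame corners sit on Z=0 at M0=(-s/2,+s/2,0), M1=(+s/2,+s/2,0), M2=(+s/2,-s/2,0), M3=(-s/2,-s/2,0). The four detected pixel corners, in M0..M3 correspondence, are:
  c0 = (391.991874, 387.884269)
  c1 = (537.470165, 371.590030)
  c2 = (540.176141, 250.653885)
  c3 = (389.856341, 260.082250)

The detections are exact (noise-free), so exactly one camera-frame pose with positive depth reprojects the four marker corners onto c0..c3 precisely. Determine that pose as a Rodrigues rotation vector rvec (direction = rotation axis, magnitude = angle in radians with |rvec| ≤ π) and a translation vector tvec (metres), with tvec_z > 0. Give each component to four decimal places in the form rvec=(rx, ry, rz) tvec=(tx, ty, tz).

rvec=(0.1358, -0.2566, -0.0481) tvec=(0.2424, 0.1511, 1.0353)

Intrinsics K: fx=693.4, fy=546.1, cx=304.7, cy=238.7
Marker side s = 0.243 m; corners in marker frame (Z=0):
  M0 = (-0.1215, +0.1215, 0)
  M1 = (+0.1215, +0.1215, 0)
  M2 = (+0.1215, -0.1215, 0)
  M3 = (-0.1215, -0.1215, 0)
Detected image corners:
  c0 = (391.991874, 387.884269) px
  c1 = (537.470165, 371.590030) px
  c2 = (540.176141, 250.653885) px
  c3 = (389.856341, 260.082250) px
Planar DLT: solve 8×8 A·h = b for H (H[2,2]=1):
  H  [+720.58463 +61.37502 +467.03810]
  H  [+23.42266 +554.31908 +318.38551]
  H  [+0.24116 +0.13518 +1.00000]
B = K⁻¹H; ‖b₁‖=0.965913, ‖b₂‖=0.965913; λ = 2/(‖b₁‖+‖b₂‖) = 1.035290, sign → tz>0 ⇒ λ=+1.035290
r₁ = λ·B[:,0] = (+0.96616,-0.06473,+0.24967); r₂ = λ·B[:,1] = (+0.03014,+0.98970,+0.13995)
r₃ = r₁×r₂ = (-0.25616,-0.12769,+0.95816); SVD([r₁ r₂ r₃]) → R = UVᵀ:
  R  [+0.96616 +0.03014 -0.25616]
  R  [-0.06473 +0.98970 -0.12769]
  R  [+0.24967 +0.13995 +0.95816]
t = (+0.24238, +0.15107, +1.03529) m
tr R = 2.914028; θ = arccos((tr R − 1)/2) = 0.294270 rad = 16.860°
axis k = ((R−Rᵀ)₃₂, (R−Rᵀ)₁₃, (R−Rᵀ)₂₁) / (2 sinθ) = (+0.461376, -0.872002, -0.163540)
rvec = θ·k = (+0.135769, -0.256604, -0.048125)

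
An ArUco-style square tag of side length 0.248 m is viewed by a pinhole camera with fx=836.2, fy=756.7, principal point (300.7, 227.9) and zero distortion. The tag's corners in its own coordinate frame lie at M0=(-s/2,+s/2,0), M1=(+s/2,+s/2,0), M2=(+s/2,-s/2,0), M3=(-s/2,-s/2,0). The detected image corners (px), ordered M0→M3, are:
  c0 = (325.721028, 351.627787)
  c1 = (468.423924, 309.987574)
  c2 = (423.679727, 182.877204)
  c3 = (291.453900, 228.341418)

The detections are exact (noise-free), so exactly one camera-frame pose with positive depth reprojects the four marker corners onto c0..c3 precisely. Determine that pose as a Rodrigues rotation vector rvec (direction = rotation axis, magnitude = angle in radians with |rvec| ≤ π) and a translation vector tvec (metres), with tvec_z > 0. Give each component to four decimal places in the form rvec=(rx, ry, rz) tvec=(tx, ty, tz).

rvec=(-0.3077, 0.3543, -0.3011) tvec=(0.1235, 0.0716, 1.3916)

Intrinsics K: fx=836.2, fy=756.7, cx=300.7, cy=227.9
Marker side s = 0.248 m; corners in marker frame (Z=0):
  M0 = (-0.1240, +0.1240, 0)
  M1 = (+0.1240, +0.1240, 0)
  M2 = (+0.1240, -0.1240, 0)
  M3 = (-0.1240, -0.1240, 0)
Detected image corners:
  c0 = (325.721028, 351.627787) px
  c1 = (468.423924, 309.987574) px
  c2 = (423.679727, 182.877204) px
  c3 = (291.453900, 228.341418) px
Planar DLT: solve 8×8 A·h = b for H (H[2,2]=1):
  H  [+474.72511 +65.46985 +374.93152]
  H  [-231.94786 +438.32683 +266.85431]
  H  [-0.20916 -0.24722 +1.00000]
B = K⁻¹H; ‖b₁‖=0.718620, ‖b₂‖=0.718620; λ = 2/(‖b₁‖+‖b₂‖) = 1.391556, sign → tz>0 ⇒ λ=+1.391556
r₁ = λ·B[:,0] = (+0.89467,-0.33889,-0.29105); r₂ = λ·B[:,1] = (+0.23266,+0.90968,-0.34401)
r₃ = r₁×r₂ = (+0.38135,+0.24006,+0.89272); SVD([r₁ r₂ r₃]) → R = UVᵀ:
  R  [+0.89467 +0.23266 +0.38135]
  R  [-0.33889 +0.90968 +0.24006]
  R  [-0.29105 -0.34401 +0.89272]
t = (+0.12353, +0.07164, +1.39156) m
tr R = 2.697073; θ = arccos((tr R − 1)/2) = 0.557583 rad = 31.947°
axis k = ((R−Rᵀ)₃₂, (R−Rᵀ)₁₃, (R−Rᵀ)₂₁) / (2 sinθ) = (-0.551917, +0.635378, -0.540077)
rvec = θ·k = (-0.307739, +0.354276, -0.301137)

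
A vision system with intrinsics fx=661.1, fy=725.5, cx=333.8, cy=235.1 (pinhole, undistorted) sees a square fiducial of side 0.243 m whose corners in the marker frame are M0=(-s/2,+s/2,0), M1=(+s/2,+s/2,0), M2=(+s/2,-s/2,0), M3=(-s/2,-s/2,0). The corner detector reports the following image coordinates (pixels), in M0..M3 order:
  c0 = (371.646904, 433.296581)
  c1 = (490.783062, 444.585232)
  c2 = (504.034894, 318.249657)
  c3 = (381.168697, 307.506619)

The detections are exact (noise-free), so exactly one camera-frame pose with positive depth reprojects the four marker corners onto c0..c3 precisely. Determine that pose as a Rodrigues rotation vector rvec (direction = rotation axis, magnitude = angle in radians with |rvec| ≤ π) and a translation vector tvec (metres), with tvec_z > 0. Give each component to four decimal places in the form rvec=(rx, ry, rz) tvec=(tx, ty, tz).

Intrinsics K: fx=661.1, fy=725.5, cx=333.8, cy=235.1
Marker side s = 0.243 m; corners in marker frame (Z=0):
  M0 = (-0.1215, +0.1215, 0)
  M1 = (+0.1215, +0.1215, 0)
  M2 = (+0.1215, -0.1215, 0)
  M3 = (-0.1215, -0.1215, 0)
Detected image corners:
  c0 = (371.646904, 433.296581) px
  c1 = (490.783062, 444.585232) px
  c2 = (504.034894, 318.249657) px
  c3 = (381.168697, 307.506619) px
Planar DLT: solve 8×8 A·h = b for H (H[2,2]=1):
  H  [+485.30932 +7.41430 +436.61182]
  H  [+34.57577 +565.44613 +376.84120]
  H  [-0.02866 +0.12416 +1.00000]
B = K⁻¹H; ‖b₁‖=0.751275, ‖b₂‖=0.751275; λ = 2/(‖b₁‖+‖b₂‖) = 1.331071, sign → tz>0 ⇒ λ=+1.331071
r₁ = λ·B[:,0] = (+0.99639,+0.07580,-0.03815); r₂ = λ·B[:,1] = (-0.06852,+0.98387,+0.16527)
r₃ = r₁×r₂ = (+0.05006,-0.16206,+0.98551); SVD([r₁ r₂ r₃]) → R = UVᵀ:
  R  [+0.99639 -0.06852 +0.05006]
  R  [+0.07580 +0.98387 -0.16206]
  R  [-0.03815 +0.16527 +0.98551]
t = (+0.20700, +0.26005, +1.33107) m
tr R = 2.965770; θ = arccos((tr R − 1)/2) = 0.185279 rad = 10.616°
axis k = ((R−Rᵀ)₃₂, (R−Rᵀ)₁₃, (R−Rᵀ)₂₁) / (2 sinθ) = (+0.888401, +0.239415, +0.391694)
rvec = θ·k = (+0.164602, +0.044359, +0.072573)

rvec=(0.1646, 0.0444, 0.0726) tvec=(0.2070, 0.2601, 1.3311)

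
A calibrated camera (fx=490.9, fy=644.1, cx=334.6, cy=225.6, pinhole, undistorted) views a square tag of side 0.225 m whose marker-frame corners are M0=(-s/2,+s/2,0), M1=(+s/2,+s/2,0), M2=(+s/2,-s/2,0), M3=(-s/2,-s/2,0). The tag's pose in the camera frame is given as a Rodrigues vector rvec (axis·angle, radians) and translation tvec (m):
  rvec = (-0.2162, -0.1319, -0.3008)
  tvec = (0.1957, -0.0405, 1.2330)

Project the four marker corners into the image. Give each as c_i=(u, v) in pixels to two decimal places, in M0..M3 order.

c0=(385.50, 277.29) c1=(469.05, 242.88) c2=(437.85, 136.13) c3=(356.29, 166.22)

Intrinsics K: fx=490.9, fy=644.1, cx=334.6, cy=225.6
Marker side s = 0.225 m; corners in marker frame (Z=0):
  M0 = (-0.1125, +0.1125, 0)
  M1 = (+0.1125, +0.1125, 0)
  M2 = (+0.1125, -0.1125, 0)
  M3 = (-0.1125, -0.1125, 0)
rvec = (-0.2162, -0.1319, -0.3008), |rvec| = θ = 0.39322 rad = 22.530°
Rodrigues: sinθ=0.38316, 1−cosθ=0.07632; R = I + sinθ·[k]× + (1−cosθ)·[k]×²:
    [+0.94675 +0.30718 -0.09643]
    [-0.27903 +0.93227 +0.23025]
    [+0.16063 -0.19109 +0.96834]
t = (0.1957, -0.0405, 1.2330) m
M0: Pc = R·M0+t = (+0.12375, +0.09577, +1.19343); u = 490.9·(+0.12375)/1.19343 + 334.6 = 385.5021, v = 644.1·(+0.09577)/1.19343 + 225.6 = 277.2881
M1: Pc = R·M1+t = (+0.33677, +0.03299, +1.22957); u = 490.9·(+0.33677)/1.22957 + 334.6 = 469.0526, v = 644.1·(+0.03299)/1.22957 + 225.6 = 242.8810
M2: Pc = R·M2+t = (+0.26765, -0.17677, +1.27257); u = 490.9·(+0.26765)/1.27257 + 334.6 = 437.8480, v = 644.1·(-0.17677)/1.27257 + 225.6 = 136.1286
M3: Pc = R·M3+t = (+0.05463, -0.11399, +1.23643); u = 490.9·(+0.05463)/1.23643 + 334.6 = 356.2907, v = 644.1·(-0.11399)/1.23643 + 225.6 = 166.2190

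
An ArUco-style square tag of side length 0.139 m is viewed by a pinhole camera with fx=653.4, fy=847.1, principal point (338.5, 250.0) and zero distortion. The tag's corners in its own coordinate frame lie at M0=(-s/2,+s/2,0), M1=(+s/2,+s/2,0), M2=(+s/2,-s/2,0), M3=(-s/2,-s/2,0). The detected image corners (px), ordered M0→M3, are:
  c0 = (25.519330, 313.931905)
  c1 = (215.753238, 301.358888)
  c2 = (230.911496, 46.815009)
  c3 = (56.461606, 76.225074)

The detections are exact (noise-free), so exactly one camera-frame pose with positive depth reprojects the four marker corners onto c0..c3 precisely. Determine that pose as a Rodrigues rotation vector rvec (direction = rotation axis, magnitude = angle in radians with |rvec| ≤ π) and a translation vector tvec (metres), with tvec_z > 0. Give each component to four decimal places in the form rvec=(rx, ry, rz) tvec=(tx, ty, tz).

rvec=(-0.3133, 0.2554, -0.0230) tvec=(-0.1423, -0.0372, 0.4443)

Intrinsics K: fx=653.4, fy=847.1, cx=338.5, cy=250.0
Marker side s = 0.139 m; corners in marker frame (Z=0):
  M0 = (-0.0695, +0.0695, 0)
  M1 = (+0.0695, +0.0695, 0)
  M2 = (+0.0695, -0.0695, 0)
  M3 = (-0.0695, -0.0695, 0)
Detected image corners:
  c0 = (25.519330, 313.931905) px
  c1 = (215.753238, 301.358888) px
  c2 = (230.911496, 46.815009) px
  c3 = (56.461606, 76.225074) px
Planar DLT: solve 8×8 A·h = b for H (H[2,2]=1):
  H  [+1236.23209 -259.51718 +129.22342]
  H  [-255.67548 +1640.55477 +179.06252]
  H  [-0.55120 -0.69243 +1.00000]
B = K⁻¹H; ‖b₁‖=2.250541, ‖b₂‖=2.250541; λ = 2/(‖b₁‖+‖b₂‖) = 0.444338, sign → tz>0 ⇒ λ=+0.444338
r₁ = λ·B[:,0] = (+0.96757,-0.06183,-0.24492); r₂ = λ·B[:,1] = (-0.01709,+0.95134,-0.30767)
r₃ = r₁×r₂ = (+0.25203,+0.30188,+0.91943); SVD([r₁ r₂ r₃]) → R = UVᵀ:
  R  [+0.96757 -0.01709 +0.25203]
  R  [-0.06183 +0.95134 +0.30188]
  R  [-0.24492 -0.30767 +0.91943]
t = (-0.14232, -0.03721, +0.44434) m
tr R = 2.838338; θ = arccos((tr R − 1)/2) = 0.404831 rad = 23.195°
axis k = ((R−Rᵀ)₃₂, (R−Rᵀ)₁₃, (R−Rᵀ)₂₁) / (2 sinθ) = (-0.773815, +0.630860, -0.056798)
rvec = θ·k = (-0.313264, +0.255392, -0.022994)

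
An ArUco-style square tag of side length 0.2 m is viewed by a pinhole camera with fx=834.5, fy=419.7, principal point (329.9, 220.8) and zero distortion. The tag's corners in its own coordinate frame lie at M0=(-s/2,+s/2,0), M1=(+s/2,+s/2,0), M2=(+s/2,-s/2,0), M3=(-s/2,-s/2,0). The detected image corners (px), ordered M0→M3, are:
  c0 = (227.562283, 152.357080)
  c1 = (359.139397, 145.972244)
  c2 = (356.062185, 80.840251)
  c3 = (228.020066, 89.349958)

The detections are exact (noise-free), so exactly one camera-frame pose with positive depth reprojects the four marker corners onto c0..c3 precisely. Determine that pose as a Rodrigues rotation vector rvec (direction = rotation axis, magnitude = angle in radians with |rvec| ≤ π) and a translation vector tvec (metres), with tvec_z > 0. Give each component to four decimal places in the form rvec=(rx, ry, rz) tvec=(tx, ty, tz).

Intrinsics K: fx=834.5, fy=419.7, cx=329.9, cy=220.8
Marker side s = 0.2 m; corners in marker frame (Z=0):
  M0 = (-0.1000, +0.1000, 0)
  M1 = (+0.1000, +0.1000, 0)
  M2 = (+0.1000, -0.1000, 0)
  M3 = (-0.1000, -0.1000, 0)
Detected image corners:
  c0 = (227.562283, 152.357080) px
  c1 = (359.139397, 145.972244) px
  c2 = (356.062185, 80.840251) px
  c3 = (228.020066, 89.349958) px
Planar DLT: solve 8×8 A·h = b for H (H[2,2]=1):
  H  [+595.82276 -32.92966 +291.50956]
  H  [-58.55970 +304.51733 +116.76712]
  H  [-0.18144 -0.13433 +1.00000]
B = K⁻¹H; ‖b₁‖=0.807596, ‖b₂‖=0.807596; λ = 2/(‖b₁‖+‖b₂‖) = 1.238242, sign → tz>0 ⇒ λ=+1.238242
r₁ = λ·B[:,0] = (+0.97291,-0.05457,-0.22467); r₂ = λ·B[:,1] = (+0.01689,+0.98592,-0.16633)
r₃ = r₁×r₂ = (+0.23058,+0.15803,+0.96013); SVD([r₁ r₂ r₃]) → R = UVᵀ:
  R  [+0.97291 +0.01689 +0.23058]
  R  [-0.05457 +0.98592 +0.15803]
  R  [-0.22467 -0.16633 +0.96013]
t = (-0.05696, -0.30693, +1.23824) m
tr R = 2.918966; θ = arccos((tr R − 1)/2) = 0.285635 rad = 16.366°
axis k = ((R−Rᵀ)₃₂, (R−Rᵀ)₁₃, (R−Rᵀ)₂₁) / (2 sinθ) = (-0.575590, +0.807844, -0.126823)
rvec = θ·k = (-0.164409, +0.230749, -0.036225)

rvec=(-0.1644, 0.2307, -0.0362) tvec=(-0.0570, -0.3069, 1.2382)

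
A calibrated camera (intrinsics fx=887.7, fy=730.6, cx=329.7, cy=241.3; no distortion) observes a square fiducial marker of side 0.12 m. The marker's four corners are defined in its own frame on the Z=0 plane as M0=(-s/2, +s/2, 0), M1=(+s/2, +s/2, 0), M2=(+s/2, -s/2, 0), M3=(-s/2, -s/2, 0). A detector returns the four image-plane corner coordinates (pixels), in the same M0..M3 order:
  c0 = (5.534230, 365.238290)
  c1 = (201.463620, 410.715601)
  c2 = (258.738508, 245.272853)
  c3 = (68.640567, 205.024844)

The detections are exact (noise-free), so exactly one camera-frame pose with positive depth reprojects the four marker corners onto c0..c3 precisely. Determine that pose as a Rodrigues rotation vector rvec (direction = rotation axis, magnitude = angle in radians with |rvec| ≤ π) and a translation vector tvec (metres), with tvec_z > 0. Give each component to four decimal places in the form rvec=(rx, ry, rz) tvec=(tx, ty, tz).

Intrinsics K: fx=887.7, fy=730.6, cx=329.7, cy=241.3
Marker side s = 0.12 m; corners in marker frame (Z=0):
  M0 = (-0.0600, +0.0600, 0)
  M1 = (+0.0600, +0.0600, 0)
  M2 = (+0.0600, -0.0600, 0)
  M3 = (-0.0600, -0.0600, 0)
Detected image corners:
  c0 = (5.534230, 365.238290) px
  c1 = (201.463620, 410.715601) px
  c2 = (258.738508, 245.272853) px
  c3 = (68.640567, 205.024844) px
Planar DLT: solve 8×8 A·h = b for H (H[2,2]=1):
  H  [+1583.13665 -543.24714 +133.07618]
  H  [+299.73929 +1261.68450 +304.81030]
  H  [-0.18608 -0.30980 +1.00000]
B = K⁻¹H; ‖b₁‖=1.920676, ‖b₂‖=1.920676; λ = 2/(‖b₁‖+‖b₂‖) = 0.520650, sign → tz>0 ⇒ λ=+0.520650
r₁ = λ·B[:,0] = (+0.96452,+0.24560,-0.09688); r₂ = λ·B[:,1] = (-0.25872,+0.95239,-0.16130)
r₃ = r₁×r₂ = (+0.05265,+0.18064,+0.98214); SVD([r₁ r₂ r₃]) → R = UVᵀ:
  R  [+0.96452 -0.25872 +0.05265]
  R  [+0.24560 +0.95239 +0.18064]
  R  [-0.09688 -0.16130 +0.98214]
t = (-0.11532, +0.04526, +0.52065) m
tr R = 2.899048; θ = arccos((tr R − 1)/2) = 0.319082 rad = 18.282°
axis k = ((R−Rᵀ)₃₂, (R−Rᵀ)₁₃, (R−Rᵀ)₂₁) / (2 sinθ) = (-0.545014, +0.238346, +0.803835)
rvec = θ·k = (-0.173904, +0.076052, +0.256489)

rvec=(-0.1739, 0.0761, 0.2565) tvec=(-0.1153, 0.0453, 0.5207)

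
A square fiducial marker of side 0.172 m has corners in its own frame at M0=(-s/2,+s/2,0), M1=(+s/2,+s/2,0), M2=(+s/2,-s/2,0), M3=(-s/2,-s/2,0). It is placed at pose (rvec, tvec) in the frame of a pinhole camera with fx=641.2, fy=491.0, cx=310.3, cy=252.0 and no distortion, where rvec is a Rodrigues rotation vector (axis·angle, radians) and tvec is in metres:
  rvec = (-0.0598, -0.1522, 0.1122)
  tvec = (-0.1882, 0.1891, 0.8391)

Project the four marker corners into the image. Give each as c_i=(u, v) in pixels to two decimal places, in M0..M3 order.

c0=(90.04, 410.23) c1=(224.71, 417.05) c2=(239.62, 317.13) c3=(107.30, 307.35)

Intrinsics K: fx=641.2, fy=491.0, cx=310.3, cy=252.0
Marker side s = 0.172 m; corners in marker frame (Z=0):
  M0 = (-0.0860, +0.0860, 0)
  M1 = (+0.0860, +0.0860, 0)
  M2 = (+0.0860, -0.0860, 0)
  M3 = (-0.0860, -0.0860, 0)
rvec = (-0.0598, -0.1522, 0.1122), |rvec| = θ = 0.19832 rad = 11.363°
Rodrigues: sinθ=0.19702, 1−cosθ=0.01960; R = I + sinθ·[k]× + (1−cosθ)·[k]×²:
    [+0.98218 -0.10693 -0.15455]
    [+0.11600 +0.99194 +0.05090]
    [+0.14786 -0.06792 +0.98667]
t = (-0.1882, 0.1891, 0.8391) m
M0: Pc = R·M0+t = (-0.28186, +0.26443, +0.82054); u = 641.2·(-0.28186)/0.82054 + 310.3 = 90.0422, v = 491.0·(+0.26443)/0.82054 + 252.0 = 410.2314
M1: Pc = R·M1+t = (-0.11293, +0.28438, +0.84597); u = 641.2·(-0.11293)/0.84597 + 310.3 = 224.7068, v = 491.0·(+0.28438)/0.84597 + 252.0 = 417.0548
M2: Pc = R·M2+t = (-0.09454, +0.11377, +0.85766); u = 641.2·(-0.09454)/0.85766 + 310.3 = 239.6229, v = 491.0·(+0.11377)/0.85766 + 252.0 = 317.1316
M3: Pc = R·M3+t = (-0.26347, +0.09382, +0.83223); u = 641.2·(-0.26347)/0.83223 + 310.3 = 107.3044, v = 491.0·(+0.09382)/0.83223 + 252.0 = 307.3504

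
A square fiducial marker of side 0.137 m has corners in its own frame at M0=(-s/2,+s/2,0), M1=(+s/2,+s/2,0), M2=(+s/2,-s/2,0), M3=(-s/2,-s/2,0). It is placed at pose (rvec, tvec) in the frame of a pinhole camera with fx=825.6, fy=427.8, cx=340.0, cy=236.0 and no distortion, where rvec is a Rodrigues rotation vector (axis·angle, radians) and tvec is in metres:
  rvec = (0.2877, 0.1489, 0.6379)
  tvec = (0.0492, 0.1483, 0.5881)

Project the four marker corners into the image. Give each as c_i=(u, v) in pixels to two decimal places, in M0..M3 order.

Intrinsics K: fx=825.6, fy=427.8, cx=340.0, cy=236.0
Marker side s = 0.137 m; corners in marker frame (Z=0):
  M0 = (-0.0685, +0.0685, 0)
  M1 = (+0.0685, +0.0685, 0)
  M2 = (+0.0685, -0.0685, 0)
  M3 = (-0.0685, -0.0685, 0)
rvec = (0.2877, 0.1489, 0.6379), |rvec| = θ = 0.71544 rad = 40.992°
Rodrigues: sinθ=0.65595, 1−cosθ=0.24520; R = I + sinθ·[k]× + (1−cosθ)·[k]×²:
    [+0.79445 -0.56434 +0.22443]
    [+0.60538 +0.76542 -0.21828]
    [-0.04860 +0.30928 +0.94973]
t = (0.0492, 0.1483, 0.5881) m
M0: Pc = R·M0+t = (-0.04388, +0.15926, +0.61261); u = 825.6·(-0.04388)/0.61261 + 340.0 = 280.8685, v = 427.8·(+0.15926)/0.61261 + 236.0 = 347.2163
M1: Pc = R·M1+t = (+0.06496, +0.24220, +0.60596); u = 825.6·(+0.06496)/0.60596 + 340.0 = 428.5105, v = 427.8·(+0.24220)/0.60596 + 236.0 = 406.9911
M2: Pc = R·M2+t = (+0.14228, +0.13734, +0.56359); u = 825.6·(+0.14228)/0.56359 + 340.0 = 548.4226, v = 427.8·(+0.13734)/0.56359 + 236.0 = 340.2482
M3: Pc = R·M3+t = (+0.03344, +0.05440, +0.57024); u = 825.6·(+0.03344)/0.57024 + 340.0 = 388.4101, v = 427.8·(+0.05440)/0.57024 + 236.0 = 276.8113

c0=(280.87, 347.22) c1=(428.51, 406.99) c2=(548.42, 340.25) c3=(388.41, 276.81)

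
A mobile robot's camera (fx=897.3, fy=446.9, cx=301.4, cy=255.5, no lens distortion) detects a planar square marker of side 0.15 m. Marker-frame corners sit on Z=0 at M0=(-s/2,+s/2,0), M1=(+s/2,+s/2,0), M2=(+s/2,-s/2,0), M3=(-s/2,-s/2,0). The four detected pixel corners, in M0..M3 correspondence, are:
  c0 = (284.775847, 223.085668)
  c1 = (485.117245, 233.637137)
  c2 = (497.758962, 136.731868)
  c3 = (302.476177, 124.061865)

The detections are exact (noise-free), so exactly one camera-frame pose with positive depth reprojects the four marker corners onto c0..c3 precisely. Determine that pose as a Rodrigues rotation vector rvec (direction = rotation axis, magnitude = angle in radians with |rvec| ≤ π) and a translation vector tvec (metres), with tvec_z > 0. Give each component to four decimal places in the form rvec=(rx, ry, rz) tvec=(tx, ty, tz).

rvec=(-0.1005, -0.1136, 0.0918) tvec=(0.0686, -0.1142, 0.6658)

Intrinsics K: fx=897.3, fy=446.9, cx=301.4, cy=255.5
Marker side s = 0.15 m; corners in marker frame (Z=0):
  M0 = (-0.0750, +0.0750, 0)
  M1 = (+0.0750, +0.0750, 0)
  M2 = (+0.0750, -0.0750, 0)
  M3 = (-0.0750, -0.0750, 0)
Detected image corners:
  c0 = (284.775847, 223.085668) px
  c1 = (485.117245, 233.637137) px
  c2 = (497.758962, 136.731868) px
  c3 = (302.476177, 124.061865) px
Planar DLT: solve 8×8 A·h = b for H (H[2,2]=1):
  H  [+1382.48912 -162.95121 +393.83029]
  H  [+106.70861 +624.67010 +178.86965]
  H  [+0.16290 -0.15799 +1.00000]
B = K⁻¹H; ‖b₁‖=1.501985, ‖b₂‖=1.501985; λ = 2/(‖b₁‖+‖b₂‖) = 0.665786, sign → tz>0 ⇒ λ=+0.665786
r₁ = λ·B[:,0] = (+0.98936,+0.09697,+0.10845); r₂ = λ·B[:,1] = (-0.08558,+0.99076,-0.10519)
r₃ = r₁×r₂ = (-0.11765,+0.09479,+0.98852); SVD([r₁ r₂ r₃]) → R = UVᵀ:
  R  [+0.98936 -0.08558 -0.11765]
  R  [+0.09697 +0.99076 +0.09479]
  R  [+0.10845 -0.10519 +0.98852]
t = (+0.06858, -0.11416, +0.66579) m
tr R = 2.968645; θ = arccos((tr R − 1)/2) = 0.177306 rad = 10.159°
axis k = ((R−Rᵀ)₃₂, (R−Rᵀ)₁₃, (R−Rᵀ)₂₁) / (2 sinθ) = (-0.566902, -0.640967, +0.517478)
rvec = θ·k = (-0.100515, -0.113647, +0.091752)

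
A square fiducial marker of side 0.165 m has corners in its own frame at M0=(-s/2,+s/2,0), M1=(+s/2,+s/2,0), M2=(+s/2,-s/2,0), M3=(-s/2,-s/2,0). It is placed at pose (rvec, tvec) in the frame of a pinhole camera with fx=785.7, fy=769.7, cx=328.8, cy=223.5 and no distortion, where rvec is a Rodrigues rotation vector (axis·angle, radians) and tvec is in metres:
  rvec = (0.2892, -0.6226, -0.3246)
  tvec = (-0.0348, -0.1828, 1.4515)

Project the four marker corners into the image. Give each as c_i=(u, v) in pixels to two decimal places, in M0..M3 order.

Intrinsics K: fx=785.7, fy=769.7, cx=328.8, cy=223.5
Marker side s = 0.165 m; corners in marker frame (Z=0):
  M0 = (-0.0825, +0.0825, 0)
  M1 = (+0.0825, +0.0825, 0)
  M2 = (+0.0825, -0.0825, 0)
  M3 = (-0.0825, -0.0825, 0)
rvec = (0.2892, -0.6226, -0.3246), |rvec| = θ = 0.75936 rad = 43.508°
Rodrigues: sinθ=0.68846, 1−cosθ=0.27473; R = I + sinθ·[k]× + (1−cosθ)·[k]×²:
    [+0.76512 +0.20851 -0.60919]
    [-0.38008 +0.90995 -0.16591]
    [+0.51974 +0.35848 +0.77547]
t = (-0.0348, -0.1828, 1.4515) m
M0: Pc = R·M0+t = (-0.08072, -0.07637, +1.43820); u = 785.7·(-0.08072)/1.43820 + 328.8 = 284.7015, v = 769.7·(-0.07637)/1.43820 + 223.5 = 182.6266
M1: Pc = R·M1+t = (+0.04552, -0.13909, +1.52395); u = 785.7·(+0.04552)/1.52395 + 328.8 = 352.2709, v = 769.7·(-0.13909)/1.52395 + 223.5 = 153.2526
M2: Pc = R·M2+t = (+0.01112, -0.28923, +1.46480); u = 785.7·(+0.01112)/1.46480 + 328.8 = 334.7650, v = 769.7·(-0.28923)/1.46480 + 223.5 = 71.5218
M3: Pc = R·M3+t = (-0.11512, -0.22651, +1.37905); u = 785.7·(-0.11512)/1.37905 + 328.8 = 263.2089, v = 769.7·(-0.22651)/1.37905 + 223.5 = 97.0731

c0=(284.70, 182.63) c1=(352.27, 153.25) c2=(334.76, 71.52) c3=(263.21, 97.07)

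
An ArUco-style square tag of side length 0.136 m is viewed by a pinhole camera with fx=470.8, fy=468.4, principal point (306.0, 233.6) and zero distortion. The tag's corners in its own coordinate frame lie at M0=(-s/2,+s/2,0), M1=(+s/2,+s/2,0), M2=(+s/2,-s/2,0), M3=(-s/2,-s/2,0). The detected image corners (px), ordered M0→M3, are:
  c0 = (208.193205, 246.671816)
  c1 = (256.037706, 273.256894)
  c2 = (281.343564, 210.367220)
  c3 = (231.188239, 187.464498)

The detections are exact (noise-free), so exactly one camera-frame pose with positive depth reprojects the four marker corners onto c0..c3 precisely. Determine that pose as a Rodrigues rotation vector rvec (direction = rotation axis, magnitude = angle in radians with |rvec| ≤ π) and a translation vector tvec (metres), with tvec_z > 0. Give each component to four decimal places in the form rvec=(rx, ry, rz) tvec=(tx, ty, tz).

Intrinsics K: fx=470.8, fy=468.4, cx=306.0, cy=233.6
Marker side s = 0.136 m; corners in marker frame (Z=0):
  M0 = (-0.0680, +0.0680, 0)
  M1 = (+0.0680, +0.0680, 0)
  M2 = (+0.0680, -0.0680, 0)
  M3 = (-0.0680, -0.0680, 0)
Detected image corners:
  c0 = (208.193205, 246.671816) px
  c1 = (256.037706, 273.256894) px
  c2 = (281.343564, 210.367220) px
  c3 = (231.188239, 187.464498) px
Planar DLT: solve 8×8 A·h = b for H (H[2,2]=1):
  H  [+241.35554 -151.20948 +243.29193]
  H  [+70.34340 +472.94818 +229.25229]
  H  [-0.48682 +0.10683 +1.00000]
B = K⁻¹H; ‖b₁‖=1.038630, ‖b₂‖=1.038630; λ = 2/(‖b₁‖+‖b₂‖) = 0.962807, sign → tz>0 ⇒ λ=+0.962807
r₁ = λ·B[:,0] = (+0.79823,+0.37835,-0.46871); r₂ = λ·B[:,1] = (-0.37608,+0.92086,+0.10285)
r₃ = r₁×r₂ = (+0.47053,+0.09417,+0.87734); SVD([r₁ r₂ r₃]) → R = UVᵀ:
  R  [+0.79823 -0.37608 +0.47053]
  R  [+0.37835 +0.92086 +0.09417]
  R  [-0.46871 +0.10285 +0.87734]
t = (-0.12824, -0.00894, +0.96281) m
tr R = 2.596429; θ = arccos((tr R − 1)/2) = 0.646471 rad = 37.040°
axis k = ((R−Rᵀ)₃₂, (R−Rᵀ)₁₃, (R−Rᵀ)₂₁) / (2 sinθ) = (+0.007205, +0.779619, +0.626213)
rvec = θ·k = (+0.004658, +0.504001, +0.404829)

rvec=(0.0047, 0.5040, 0.4048) tvec=(-0.1282, -0.0089, 0.9628)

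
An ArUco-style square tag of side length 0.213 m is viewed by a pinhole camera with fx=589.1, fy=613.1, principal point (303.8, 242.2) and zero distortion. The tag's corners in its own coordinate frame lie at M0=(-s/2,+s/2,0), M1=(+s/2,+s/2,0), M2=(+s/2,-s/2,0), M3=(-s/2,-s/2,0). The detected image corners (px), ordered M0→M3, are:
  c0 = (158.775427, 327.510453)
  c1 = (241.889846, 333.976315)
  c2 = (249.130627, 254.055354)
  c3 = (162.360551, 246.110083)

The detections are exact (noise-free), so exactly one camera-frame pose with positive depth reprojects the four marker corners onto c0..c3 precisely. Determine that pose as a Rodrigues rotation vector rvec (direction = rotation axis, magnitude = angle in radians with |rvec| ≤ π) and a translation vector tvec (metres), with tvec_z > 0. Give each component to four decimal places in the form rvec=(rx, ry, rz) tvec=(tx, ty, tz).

rvec=(0.3183, -0.0859, 0.1056) tvec=(-0.2542, 0.1194, 1.4899)

Intrinsics K: fx=589.1, fy=613.1, cx=303.8, cy=242.2
Marker side s = 0.213 m; corners in marker frame (Z=0):
  M0 = (-0.1065, +0.1065, 0)
  M1 = (+0.1065, +0.1065, 0)
  M2 = (+0.1065, -0.1065, 0)
  M3 = (-0.1065, -0.1065, 0)
Detected image corners:
  c0 = (158.775427, 327.510453) px
  c1 = (241.889846, 333.976315) px
  c2 = (249.130627, 254.055354) px
  c3 = (162.360551, 246.110083) px
Planar DLT: solve 8×8 A·h = b for H (H[2,2]=1):
  H  [+412.34172 +16.42520 +203.28573]
  H  [+53.40598 +438.59435 +291.32539]
  H  [+0.06767 +0.20636 +1.00000]
B = K⁻¹H; ‖b₁‖=0.671208, ‖b₂‖=0.671208; λ = 2/(‖b₁‖+‖b₂‖) = 1.489852, sign → tz>0 ⇒ λ=+1.489852
r₁ = λ·B[:,0] = (+0.99083,+0.08995,+0.10082); r₂ = λ·B[:,1] = (-0.11701,+0.94434,+0.30745)
r₃ = r₁×r₂ = (-0.06756,-0.31643,+0.94621); SVD([r₁ r₂ r₃]) → R = UVᵀ:
  R  [+0.99083 -0.11701 -0.06756]
  R  [+0.08995 +0.94434 -0.31643]
  R  [+0.10082 +0.30745 +0.94621]
t = (-0.25420, +0.11938, +1.48985) m
tr R = 2.881379; θ = arccos((tr R − 1)/2) = 0.346140 rad = 19.832°
axis k = ((R−Rᵀ)₃₂, (R−Rᵀ)₁₃, (R−Rᵀ)₂₁) / (2 sinθ) = (+0.919450, -0.248153, +0.305012)
rvec = θ·k = (+0.318258, -0.085896, +0.105577)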